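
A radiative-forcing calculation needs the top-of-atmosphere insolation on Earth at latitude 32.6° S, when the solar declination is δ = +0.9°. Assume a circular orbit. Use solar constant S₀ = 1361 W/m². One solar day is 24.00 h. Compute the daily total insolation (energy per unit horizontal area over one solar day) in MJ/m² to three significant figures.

31.0 MJ/m²

cos H₀ = −tan(-32.6°) tan(+0.900°) = 0.0100, H₀ = 1.5607 rad.
Bracket: H₀ sin φ sin δ + cos φ cos δ sin H₀ = 1.5607×-0.53877×0.01571 + 0.84245×0.99988×0.99995 = -0.013210 + 0.842307 = 0.829097.
Q̄ = (S₀/π) × [bracket] = (1361/π) × 0.829097 = 359.18 W/m².
Daily total = Q̄ × 24.00 h × 3600 s/h = 359.18 × 24.00 × 3600 / 10⁶ = 31.03 MJ/m².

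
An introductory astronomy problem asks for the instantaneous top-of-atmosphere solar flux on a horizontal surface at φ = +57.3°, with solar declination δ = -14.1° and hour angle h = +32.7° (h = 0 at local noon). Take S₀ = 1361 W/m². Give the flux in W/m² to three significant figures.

321 W/m²

cos θ_z = sin φ sin δ + cos φ cos δ cos h = -0.205005 + 0.440921 = 0.235916.
Flux = S₀ · cos θ_z = 1361 × 0.235916 = 321.1 W/m².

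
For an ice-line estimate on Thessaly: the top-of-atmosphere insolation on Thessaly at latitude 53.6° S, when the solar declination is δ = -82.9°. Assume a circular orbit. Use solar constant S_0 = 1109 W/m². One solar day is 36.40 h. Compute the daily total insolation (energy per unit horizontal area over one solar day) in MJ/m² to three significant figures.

cos h₀ = −tan(-53.6°) tan(-82.900°) = -10.8896 ≤ −1 ⇒ polar day, h₀ = π.
Bracket: h₀ sin ϕ sin δ + cos ϕ cos δ sin h₀ = 3.1416×-0.80489×-0.99233 + 0.59342×0.12360×0.00000 = 2.509248 + 0.000000 = 2.509248.
Q̄ = (S_0/π) × [bracket] = (1109/π) × 2.509248 = 885.78 W/m².
Daily total = Q̄ × 36.40 h × 3600 s/h = 885.78 × 36.40 × 3600 / 10⁶ = 116.1 MJ/m².

116 MJ/m²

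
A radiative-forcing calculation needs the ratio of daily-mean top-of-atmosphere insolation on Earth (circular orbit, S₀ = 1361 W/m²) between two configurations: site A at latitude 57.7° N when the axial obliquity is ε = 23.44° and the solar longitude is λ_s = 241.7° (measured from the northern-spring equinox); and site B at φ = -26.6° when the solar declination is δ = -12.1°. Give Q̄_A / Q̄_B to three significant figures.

Q̄_A / Q̄_B ≈ 0.123

— Configuration A (φ=+57.7°):
Solar declination: sin δ = sin ε · sin λ_s = sin 23.44° × sin 241.7° = -0.35024, so δ = -20.502°.
cos H₀ = −tan(+57.7°) tan(-20.502°) = 0.5915, H₀ = 0.9379 rad.
Bracket: H₀ sin φ sin δ + cos φ cos δ sin H₀ = 0.9379×0.84526×-0.35024 + 0.53435×0.93666×0.80631 = -0.277660 + 0.403562 = 0.125902.
Q̄ = (S₀/π) × [bracket] = (1361/π) × 0.125902 = 54.543 W/m².
— Configuration B (φ=-26.6°):
cos H₀ = −tan(-26.6°) tan(-12.100°) = -0.1074, H₀ = 1.6784 rad.
Bracket: H₀ sin φ sin δ + cos φ cos δ sin H₀ = 1.6784×-0.44776×-0.20962 + 0.89415×0.97778×0.99422 = 0.157534 + 0.869229 = 1.026763.
Q̄ = (S₀/π) × [bracket] = (1361/π) × 1.026763 = 444.81 W/m².
Ratio Q̄_A / Q̄_B = 54.543 / 444.81 = 0.1226.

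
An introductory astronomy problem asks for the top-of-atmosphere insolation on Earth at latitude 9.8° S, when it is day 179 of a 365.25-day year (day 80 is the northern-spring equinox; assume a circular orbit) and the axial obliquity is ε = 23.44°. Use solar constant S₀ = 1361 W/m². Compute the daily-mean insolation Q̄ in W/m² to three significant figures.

Solar longitude: λ_s = 360° × (179 − 80)/365.25 = 97.577°.
sin δ = sin 23.44° × sin 97.577° = 0.39432, so δ = +23.223°.
cos H₀ = −tan(-9.8°) tan(+23.223°) = 0.0741, H₀ = 1.4966 rad.
Bracket: H₀ sin φ sin δ + cos φ cos δ sin H₀ = 1.4966×-0.17021×0.39432 + 0.98541×0.91898×0.99725 = -0.100448 + 0.903082 = 0.802634.
Q̄ = (S₀/π) × [bracket] = (1361/π) × 0.802634 = 347.7 W/m².

Q̄ ≈ 348 W/m²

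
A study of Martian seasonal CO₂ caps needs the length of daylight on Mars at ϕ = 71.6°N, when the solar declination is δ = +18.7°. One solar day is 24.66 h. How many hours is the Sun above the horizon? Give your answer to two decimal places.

Sunrise equation: cos h₀ = −tan ϕ · tan δ = -1.0175 ≤ −1, so the Sun never sets (polar day) and h₀ = π.
Daylight = 2h₀/(2π) × 24.66 h = (3.1416/π) × 24.66 = 24.66 h.

24.66 h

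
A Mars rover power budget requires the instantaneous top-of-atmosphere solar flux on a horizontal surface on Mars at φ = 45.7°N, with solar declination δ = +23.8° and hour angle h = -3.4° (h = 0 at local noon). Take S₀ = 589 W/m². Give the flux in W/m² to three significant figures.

cos θ_z = sin φ sin δ + cos φ cos δ cos h = 0.288814 + 0.637897 = 0.926711.
Flux = S₀ · cos θ_z = 589 × 0.926711 = 545.8 W/m².

546 W/m²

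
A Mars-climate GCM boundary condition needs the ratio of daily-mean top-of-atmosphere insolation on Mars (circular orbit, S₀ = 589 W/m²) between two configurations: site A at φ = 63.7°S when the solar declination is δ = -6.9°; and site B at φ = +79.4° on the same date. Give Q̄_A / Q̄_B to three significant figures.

Q̄_A / Q̄_B ≈ 16.9

— Configuration A (φ=-63.7°):
cos H₀ = −tan(-63.7°) tan(-6.900°) = -0.2449, H₀ = 1.8182 rad.
Bracket: H₀ sin φ sin δ + cos φ cos δ sin H₀ = 1.8182×-0.89649×-0.12014 + 0.44307×0.99276×0.96956 = 0.195828 + 0.426473 = 0.622301.
Q̄ = (S₀/π) × [bracket] = (589/π) × 0.622301 = 116.67 W/m².
— Configuration B (φ=+79.4°):
cos H₀ = −tan(+79.4°) tan(-6.900°) = 0.6466, H₀ = 0.8676 rad.
Bracket: H₀ sin φ sin δ + cos φ cos δ sin H₀ = 0.8676×0.98294×-0.12014 + 0.18395×0.99276×0.76280 = -0.102455 + 0.139301 = 0.036846.
Q̄ = (S₀/π) × [bracket] = (589/π) × 0.036846 = 6.9081 W/m².
Ratio Q̄_A / Q̄_B = 116.67 / 6.9081 = 16.89.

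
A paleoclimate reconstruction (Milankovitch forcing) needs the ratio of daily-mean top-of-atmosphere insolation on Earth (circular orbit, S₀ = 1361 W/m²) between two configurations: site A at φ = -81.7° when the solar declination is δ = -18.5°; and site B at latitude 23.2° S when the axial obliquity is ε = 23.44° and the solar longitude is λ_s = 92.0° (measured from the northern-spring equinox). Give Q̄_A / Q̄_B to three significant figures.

Q̄_A / Q̄_B ≈ 1.61

— Configuration A (φ=-81.7°):
cos H₀ = −tan(-81.7°) tan(-18.500°) = -2.2936 ≤ −1 ⇒ polar day, H₀ = π.
Bracket: H₀ sin φ sin δ + cos φ cos δ sin H₀ = 3.1416×-0.98953×-0.31730 + 0.14436×0.94832×0.00000 = 0.986393 + 0.000000 = 0.986393.
Q̄ = (S₀/π) × [bracket] = (1361/π) × 0.986393 = 427.32 W/m².
— Configuration B (φ=-23.2°):
Solar declination: sin δ = sin ε · sin λ_s = sin 23.44° × sin 92.0° = 0.39755, so δ = +23.425°.
cos H₀ = −tan(-23.2°) tan(+23.425°) = 0.1857, H₀ = 1.3840 rad.
Bracket: H₀ sin φ sin δ + cos φ cos δ sin H₀ = 1.3840×-0.39394×0.39755 + 0.91914×0.91758×0.98261 = -0.216749 + 0.828718 = 0.611969.
Q̄ = (S₀/π) × [bracket] = (1361/π) × 0.611969 = 265.12 W/m².
Ratio Q̄_A / Q̄_B = 427.32 / 265.12 = 1.612.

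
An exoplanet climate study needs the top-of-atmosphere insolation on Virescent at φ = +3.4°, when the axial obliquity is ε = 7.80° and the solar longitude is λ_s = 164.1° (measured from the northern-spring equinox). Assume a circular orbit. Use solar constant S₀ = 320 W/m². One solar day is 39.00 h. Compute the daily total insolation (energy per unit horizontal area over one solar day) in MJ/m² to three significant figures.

Solar declination: sin δ = sin ε · sin λ_s = sin 7.80° × sin 164.1° = 0.03718, so δ = +2.131°.
cos H₀ = −tan(+3.4°) tan(+2.131°) = -0.0022, H₀ = 1.5730 rad.
Bracket: H₀ sin φ sin δ + cos φ cos δ sin H₀ = 1.5730×0.05931×0.03718 + 0.99824×0.99931×1.00000 = 0.003469 + 0.997551 = 1.001020.
Q̄ = (S₀/π) × [bracket] = (320/π) × 1.001020 = 101.96 W/m².
Daily total = Q̄ × 39.00 h × 3600 s/h = 101.96 × 39.00 × 3600 / 10⁶ = 14.32 MJ/m².

14.3 MJ/m²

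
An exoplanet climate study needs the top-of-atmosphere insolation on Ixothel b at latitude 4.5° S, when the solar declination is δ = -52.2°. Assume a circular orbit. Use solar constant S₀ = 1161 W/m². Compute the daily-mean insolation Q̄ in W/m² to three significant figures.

cos H₀ = −tan(-4.5°) tan(-52.200°) = -0.1015, H₀ = 1.6724 rad.
Bracket: H₀ sin φ sin δ + cos φ cos δ sin H₀ = 1.6724×-0.07846×-0.79016 + 0.99692×0.61291×0.99484 = 0.103682 + 0.607869 = 0.711551.
Q̄ = (S₀/π) × [bracket] = (1161/π) × 0.711551 = 263.0 W/m².

Q̄ ≈ 263 W/m²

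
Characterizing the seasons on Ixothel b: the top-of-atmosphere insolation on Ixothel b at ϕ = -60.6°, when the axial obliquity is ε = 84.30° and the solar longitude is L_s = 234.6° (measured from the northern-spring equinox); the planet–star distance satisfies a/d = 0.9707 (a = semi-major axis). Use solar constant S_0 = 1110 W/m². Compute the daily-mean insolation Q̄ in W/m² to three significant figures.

Solar declination: sin δ = sin ε · sin L_s = sin 84.30° × sin 234.6° = -0.81110, so δ = -54.203°.
cos h₀ = −tan(-60.6°) tan(-54.203°) = -2.4610 ≤ −1 ⇒ polar day, h₀ = π.
Bracket: h₀ sin ϕ sin δ + cos ϕ cos δ sin h₀ = 3.1416×-0.87121×-0.81110 + 0.49090×0.58491×0.00000 = 2.219975 + 0.000000 = 2.219975.
Inverse-square distance factor (a/d)² = 0.9707² = 0.942258.
Q̄ = (S_0/π) × 0.942258 × [bracket] = (1110/π) × 0.942258 × 2.219975 = 739.1 W/m².

Q̄ ≈ 739 W/m²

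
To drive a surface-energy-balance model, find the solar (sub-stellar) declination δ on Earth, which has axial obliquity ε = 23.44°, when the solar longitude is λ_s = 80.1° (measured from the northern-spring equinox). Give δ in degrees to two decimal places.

δ = +23.07°

sin δ = sin ε · sin λ_s = sin 23.44° × sin 80.1° = 0.391865.
δ = arcsin(0.391865) = +23.07°.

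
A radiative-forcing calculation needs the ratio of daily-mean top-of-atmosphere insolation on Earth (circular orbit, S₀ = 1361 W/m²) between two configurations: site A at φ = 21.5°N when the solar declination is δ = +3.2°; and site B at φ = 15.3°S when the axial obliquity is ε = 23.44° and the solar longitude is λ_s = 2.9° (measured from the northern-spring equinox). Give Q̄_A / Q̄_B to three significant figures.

— Configuration A (φ=+21.5°):
cos H₀ = −tan(+21.5°) tan(+3.200°) = -0.0220, H₀ = 1.5928 rad.
Bracket: H₀ sin φ sin δ + cos φ cos δ sin H₀ = 1.5928×0.36650×0.05582 + 0.93042×0.99844×0.99976 = 0.032586 + 0.928746 = 0.961332.
Q̄ = (S₀/π) × [bracket] = (1361/π) × 0.961332 = 416.47 W/m².
— Configuration B (φ=-15.3°):
Solar declination: sin δ = sin ε · sin λ_s = sin 23.44° × sin 2.9° = 0.02013, so δ = +1.153°.
cos H₀ = −tan(-15.3°) tan(+1.153°) = 0.0055, H₀ = 1.5653 rad.
Bracket: H₀ sin φ sin δ + cos φ cos δ sin H₀ = 1.5653×-0.26387×0.02013 + 0.96456×0.99980×0.99998 = -0.008314 + 0.964348 = 0.956034.
Q̄ = (S₀/π) × [bracket] = (1361/π) × 0.956034 = 414.17 W/m².
Ratio Q̄_A / Q̄_B = 416.47 / 414.17 = 1.006.

Q̄_A / Q̄_B ≈ 1.01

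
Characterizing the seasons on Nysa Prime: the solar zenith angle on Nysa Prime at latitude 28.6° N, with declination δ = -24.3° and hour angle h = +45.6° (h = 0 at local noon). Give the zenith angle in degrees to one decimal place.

θ_z = 68.7°

cos θ_z = sin ϕ sin δ + cos ϕ cos δ cos h = -0.196989 + 0.559868 = 0.362879.
θ_z = arccos(0.362879) = 68.7°.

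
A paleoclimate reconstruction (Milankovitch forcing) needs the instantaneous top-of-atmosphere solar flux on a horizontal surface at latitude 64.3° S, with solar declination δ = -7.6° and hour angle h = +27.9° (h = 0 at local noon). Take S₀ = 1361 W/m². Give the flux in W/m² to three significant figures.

679 W/m²

cos θ_z = sin φ sin δ + cos φ cos δ cos h = 0.119173 + 0.379886 = 0.499059.
Flux = S₀ · cos θ_z = 1361 × 0.499059 = 679.2 W/m².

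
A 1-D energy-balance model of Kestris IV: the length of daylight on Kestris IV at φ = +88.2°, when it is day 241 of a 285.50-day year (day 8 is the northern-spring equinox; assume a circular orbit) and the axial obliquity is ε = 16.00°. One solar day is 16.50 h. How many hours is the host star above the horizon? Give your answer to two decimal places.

Solar longitude: λ_s = 360° × (241 − 8)/285.50 = 293.800°.
sin δ = sin 16.00° × sin 293.800° = -0.25220, so δ = -14.608°.
cos H₀ = −tan φ · tan δ = 8.2931 ≥ 1, so the host star never rises (polar night) and H₀ = 0.
Daylight = 2H₀/(2π) × 16.50 h = (0.0000/π) × 16.50 = 0.00 h.

0.00 h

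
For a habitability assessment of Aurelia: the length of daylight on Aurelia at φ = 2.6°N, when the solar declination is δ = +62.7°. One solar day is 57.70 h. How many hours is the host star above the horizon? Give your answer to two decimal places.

30.47 h

cos H₀ = −tan φ · tan δ = −tan(+2.6°) × tan(+62.700°) = -0.0880, so H₀ = 1.6589 rad = 95.05°.
Daylight = 2H₀/(2π) × 57.70 h = (1.6589/π) × 57.70 = 30.47 h.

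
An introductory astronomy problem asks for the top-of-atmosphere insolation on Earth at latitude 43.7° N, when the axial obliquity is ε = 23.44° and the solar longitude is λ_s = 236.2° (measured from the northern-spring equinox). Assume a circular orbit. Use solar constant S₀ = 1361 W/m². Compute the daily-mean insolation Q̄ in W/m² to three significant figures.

Solar declination: sin δ = sin ε · sin λ_s = sin 23.44° × sin 236.2° = -0.33056, so δ = -19.303°.
cos H₀ = −tan(+43.7°) tan(-19.303°) = 0.3347, H₀ = 1.2295 rad.
Bracket: H₀ sin φ sin δ + cos φ cos δ sin H₀ = 1.2295×0.69088×-0.33056 + 0.72297×0.94379×0.94232 = -0.280790 + 0.642975 = 0.362185.
Q̄ = (S₀/π) × [bracket] = (1361/π) × 0.362185 = 156.9 W/m².

Q̄ ≈ 157 W/m²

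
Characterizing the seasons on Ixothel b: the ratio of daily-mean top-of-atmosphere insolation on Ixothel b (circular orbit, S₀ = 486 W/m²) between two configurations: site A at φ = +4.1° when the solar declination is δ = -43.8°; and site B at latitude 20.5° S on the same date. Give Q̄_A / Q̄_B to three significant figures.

— Configuration A (φ=+4.1°):
cos H₀ = −tan(+4.1°) tan(-43.800°) = 0.0687, H₀ = 1.5020 rad.
Bracket: H₀ sin φ sin δ + cos φ cos δ sin H₀ = 1.5020×0.07150×-0.69214 + 0.99744×0.72176×0.99763 = -0.074331 + 0.718206 = 0.643875.
Q̄ = (S₀/π) × [bracket] = (486/π) × 0.643875 = 99.607 W/m².
— Configuration B (φ=-20.5°):
cos H₀ = −tan(-20.5°) tan(-43.800°) = -0.3585, H₀ = 1.9375 rad.
Bracket: H₀ sin φ sin δ + cos φ cos δ sin H₀ = 1.9375×-0.35021×-0.69214 + 0.93667×0.72176×0.93351 = 0.469639 + 0.631100 = 1.100739.
Q̄ = (S₀/π) × [bracket] = (486/π) × 1.100739 = 170.28 W/m².
Ratio Q̄_A / Q̄_B = 99.607 / 170.28 = 0.5850.

Q̄_A / Q̄_B ≈ 0.585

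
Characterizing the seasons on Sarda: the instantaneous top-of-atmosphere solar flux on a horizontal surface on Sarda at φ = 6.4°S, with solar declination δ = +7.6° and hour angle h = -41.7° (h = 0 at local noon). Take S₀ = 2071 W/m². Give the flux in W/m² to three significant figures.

1.49e+03 W/m²

cos θ_z = sin φ sin δ + cos φ cos δ cos h = -0.014742 + 0.735467 = 0.720725.
Flux = S₀ · cos θ_z = 2071 × 0.720725 = 1493 W/m².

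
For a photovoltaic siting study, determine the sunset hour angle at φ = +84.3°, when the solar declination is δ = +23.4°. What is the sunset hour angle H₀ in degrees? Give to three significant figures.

H₀ = 180°

Sunrise equation: cos H₀ = −tan φ · tan δ = -4.3355 ≤ −1, so the Sun never sets (polar day) and H₀ = π.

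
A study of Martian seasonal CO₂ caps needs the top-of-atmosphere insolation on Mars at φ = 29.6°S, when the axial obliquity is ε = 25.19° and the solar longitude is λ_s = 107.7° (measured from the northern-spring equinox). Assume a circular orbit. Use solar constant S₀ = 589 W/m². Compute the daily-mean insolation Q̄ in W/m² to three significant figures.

Solar declination: sin δ = sin ε · sin λ_s = sin 25.19° × sin 107.7° = 0.40547, so δ = +23.921°.
cos H₀ = −tan(-29.6°) tan(+23.921°) = 0.2520, H₀ = 1.3161 rad.
Bracket: H₀ sin φ sin δ + cos φ cos δ sin H₀ = 1.3161×-0.49394×0.40547 + 0.86949×0.91411×0.96773 = -0.263586 + 0.769161 = 0.505575.
Q̄ = (S₀/π) × [bracket] = (589/π) × 0.505575 = 94.79 W/m².

Q̄ ≈ 94.8 W/m²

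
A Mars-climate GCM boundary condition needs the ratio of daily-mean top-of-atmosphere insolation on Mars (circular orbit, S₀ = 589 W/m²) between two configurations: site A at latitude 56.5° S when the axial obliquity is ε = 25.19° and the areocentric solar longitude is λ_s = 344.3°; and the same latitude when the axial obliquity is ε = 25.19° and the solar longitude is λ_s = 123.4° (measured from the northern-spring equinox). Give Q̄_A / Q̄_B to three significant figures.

— Configuration A (φ=-56.5°):
sin δ = sin 25.19° × sin 344.3° = -0.11517, so δ = -6.614°.
cos H₀ = −tan(-56.5°) tan(-6.614°) = -0.1752, H₀ = 1.7469 rad.
Bracket: H₀ sin φ sin δ + cos φ cos δ sin H₀ = 1.7469×-0.83389×-0.11517 + 0.55194×0.99335×0.98454 = 0.167771 + 0.539793 = 0.707564.
Q̄ = (S₀/π) × [bracket] = (589/π) × 0.707564 = 132.66 W/m².
— Configuration B (φ=-56.5°):
Solar declination: sin δ = sin ε · sin λ_s = sin 25.19° × sin 123.4° = 0.35533, so δ = +20.814°.
cos H₀ = −tan(-56.5°) tan(+20.814°) = 0.5743, H₀ = 0.9590 rad.
Bracket: H₀ sin φ sin δ + cos φ cos δ sin H₀ = 0.9590×-0.83389×0.35533 + 0.55194×0.93474×0.81863 = -0.284158 + 0.422348 = 0.138190.
Q̄ = (S₀/π) × [bracket] = (589/π) × 0.138190 = 25.908 W/m².
Ratio Q̄_A / Q̄_B = 132.66 / 25.908 = 5.120.

Q̄_A / Q̄_B ≈ 5.12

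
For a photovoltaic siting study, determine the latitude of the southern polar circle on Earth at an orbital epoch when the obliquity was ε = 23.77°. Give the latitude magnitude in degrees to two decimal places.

The polar circle is the lowest latitude that experiences at least one full rotation of continuous darkness at the northern-summer solstice; it lies at |φ| = 90° − ε = 90° − 23.77° = 66.23°.

66.23°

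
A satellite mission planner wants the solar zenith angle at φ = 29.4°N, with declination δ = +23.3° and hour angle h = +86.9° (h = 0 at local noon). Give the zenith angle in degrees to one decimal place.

cos θ_z = sin φ sin δ + cos φ cos δ cos h = 0.194175 + 0.043272 = 0.237447.
θ_z = arccos(0.237447) = 76.3°.

θ_z = 76.3°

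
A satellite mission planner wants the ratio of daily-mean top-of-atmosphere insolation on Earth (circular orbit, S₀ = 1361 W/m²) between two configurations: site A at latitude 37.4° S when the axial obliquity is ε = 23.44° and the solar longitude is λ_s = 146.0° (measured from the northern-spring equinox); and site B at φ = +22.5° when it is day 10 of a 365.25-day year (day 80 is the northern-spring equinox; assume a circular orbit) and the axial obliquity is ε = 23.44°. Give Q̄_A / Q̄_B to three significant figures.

— Configuration A (φ=-37.4°):
Solar declination: sin δ = sin ε · sin λ_s = sin 23.44° × sin 146.0° = 0.22244, so δ = +12.852°.
cos H₀ = −tan(-37.4°) tan(+12.852°) = 0.1744, H₀ = 1.3955 rad.
Bracket: H₀ sin φ sin δ + cos φ cos δ sin H₀ = 1.3955×-0.60738×0.22244 + 0.79441×0.97495×0.98467 = -0.188540 + 0.762637 = 0.574097.
Q̄ = (S₀/π) × [bracket] = (1361/π) × 0.574097 = 248.71 W/m².
— Configuration B (φ=+22.5°):
Solar longitude: λ_s = 360° × (10 − 80)/365.25 = -68.994°, i.e. -68.994° + 360° = 291.006°.
sin δ = sin 23.44° × sin 291.006° = -0.37135, so δ = -21.799°.
cos H₀ = −tan(+22.5°) tan(-21.799°) = 0.1657, H₀ = 1.4044 rad.
Bracket: H₀ sin φ sin δ + cos φ cos δ sin H₀ = 1.4044×0.38268×-0.37135 + 0.92388×0.92849×0.98618 = -0.199577 + 0.845958 = 0.646381.
Q̄ = (S₀/π) × [bracket] = (1361/π) × 0.646381 = 280.03 W/m².
Ratio Q̄_A / Q̄_B = 248.71 / 280.03 = 0.8882.

Q̄_A / Q̄_B ≈ 0.888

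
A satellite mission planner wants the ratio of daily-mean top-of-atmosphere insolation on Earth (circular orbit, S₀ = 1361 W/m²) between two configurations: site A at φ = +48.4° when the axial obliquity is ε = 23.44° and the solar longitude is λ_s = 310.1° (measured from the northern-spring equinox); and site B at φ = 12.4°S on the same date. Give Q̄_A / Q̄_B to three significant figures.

Q̄_A / Q̄_B ≈ 0.306

— Configuration A (φ=+48.4°):
Solar declination: sin δ = sin ε · sin λ_s = sin 23.44° × sin 310.1° = -0.30428, so δ = -17.715°.
cos H₀ = −tan(+48.4°) tan(-17.715°) = 0.3598, H₀ = 1.2028 rad.
Bracket: H₀ sin φ sin δ + cos φ cos δ sin H₀ = 1.2028×0.74780×-0.30428 + 0.66393×0.95258×0.93304 = -0.273686 + 0.590098 = 0.316412.
Q̄ = (S₀/π) × [bracket] = (1361/π) × 0.316412 = 137.08 W/m².
— Configuration B (φ=-12.4°):
cos H₀ = −tan(-12.4°) tan(-17.715°) = -0.0702, H₀ = 1.6411 rad.
Bracket: H₀ sin φ sin δ + cos φ cos δ sin H₀ = 1.6411×-0.21474×-0.30428 + 0.97667×0.95258×0.99753 = 0.107231 + 0.928058 = 1.035289.
Q̄ = (S₀/π) × [bracket] = (1361/π) × 1.035289 = 448.51 W/m².
Ratio Q̄_A / Q̄_B = 137.08 / 448.51 = 0.3056.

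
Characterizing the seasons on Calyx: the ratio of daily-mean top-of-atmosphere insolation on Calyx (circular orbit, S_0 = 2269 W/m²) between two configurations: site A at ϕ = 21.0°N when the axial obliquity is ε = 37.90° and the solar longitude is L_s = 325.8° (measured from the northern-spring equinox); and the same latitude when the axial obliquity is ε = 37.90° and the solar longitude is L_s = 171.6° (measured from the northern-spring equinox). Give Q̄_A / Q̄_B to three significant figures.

— Configuration A (ϕ=+21.0°):
Solar declination: sin δ = sin ε · sin L_s = sin 37.90° × sin 325.8° = -0.34528, so δ = -20.199°.
cos h₀ = −tan(+21.0°) tan(-20.199°) = 0.1412, h₀ = 1.4291 rad.
Bracket: h₀ sin ϕ sin δ + cos ϕ cos δ sin h₀ = 1.4291×0.35837×-0.34528 + 0.93358×0.93850×0.98998 = -0.176834 + 0.867386 = 0.690552.
Q̄ = (S_0/π) × [bracket] = (2269/π) × 0.690552 = 498.75 W/m².
— Configuration B (ϕ=+21.0°):
Solar declination: sin δ = sin ε · sin L_s = sin 37.90° × sin 171.6° = 0.08974, so δ = +5.148°.
cos h₀ = −tan(+21.0°) tan(+5.148°) = -0.0346, h₀ = 1.6054 rad.
Bracket: h₀ sin ϕ sin δ + cos ϕ cos δ sin h₀ = 1.6054×0.35837×0.08974 + 0.93358×0.99597×0.99940 = 0.051630 + 0.929260 = 0.980890.
Q̄ = (S_0/π) × [bracket] = (2269/π) × 0.980890 = 708.44 W/m².
Ratio Q̄_A / Q̄_B = 498.75 / 708.44 = 0.7040.

Q̄_A / Q̄_B ≈ 0.704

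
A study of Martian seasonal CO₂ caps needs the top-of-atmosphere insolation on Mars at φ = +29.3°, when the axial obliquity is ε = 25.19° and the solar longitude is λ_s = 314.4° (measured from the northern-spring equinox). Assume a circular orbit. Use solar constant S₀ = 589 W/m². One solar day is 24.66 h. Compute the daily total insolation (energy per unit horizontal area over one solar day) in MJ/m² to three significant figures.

Solar declination: sin δ = sin ε · sin λ_s = sin 25.19° × sin 314.4° = -0.30409, so δ = -17.704°.
cos H₀ = −tan(+29.3°) tan(-17.704°) = 0.1791, H₀ = 1.3907 rad.
Bracket: H₀ sin φ sin δ + cos φ cos δ sin H₀ = 1.3907×0.48938×-0.30409 + 0.87207×0.95264×0.98382 = -0.206958 + 0.817327 = 0.610369.
Q̄ = (S₀/π) × [bracket] = (589/π) × 0.610369 = 114.43 W/m².
Daily total = Q̄ × 24.66 h × 3600 s/h = 114.43 × 24.66 × 3600 / 10⁶ = 10.16 MJ/m².

10.2 MJ/m²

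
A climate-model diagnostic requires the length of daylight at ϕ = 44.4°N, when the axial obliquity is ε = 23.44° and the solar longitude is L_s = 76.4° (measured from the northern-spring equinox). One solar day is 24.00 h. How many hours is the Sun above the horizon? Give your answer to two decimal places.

Solar declination: sin δ = sin ε · sin L_s = sin 23.44° × sin 76.4° = 0.38663, so δ = +22.745°.
cos h₀ = −tan ϕ · tan δ = −tan(+44.4°) × tan(+22.745°) = -0.4105, so h₀ = 1.9939 rad = 114.24°.
Daylight = 2h₀/(2π) × 24.00 h = (1.9939/π) × 24.00 = 15.23 h.

15.23 h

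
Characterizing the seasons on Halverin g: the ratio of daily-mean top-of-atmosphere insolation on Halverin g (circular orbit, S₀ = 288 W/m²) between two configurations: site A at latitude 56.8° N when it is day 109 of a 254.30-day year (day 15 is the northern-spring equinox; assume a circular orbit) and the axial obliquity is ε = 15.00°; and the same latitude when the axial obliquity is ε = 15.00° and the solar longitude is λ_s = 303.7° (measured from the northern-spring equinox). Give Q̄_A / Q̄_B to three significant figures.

Q̄_A / Q̄_B ≈ 2.87

— Configuration A (φ=+56.8°):
Solar longitude: λ_s = 360° × (109 − 15)/254.30 = 133.071°.
sin δ = sin 15.00° × sin 133.071° = 0.18907, so δ = +10.898°.
cos H₀ = −tan(+56.8°) tan(+10.898°) = -0.2942, H₀ = 1.8695 rad.
Bracket: H₀ sin φ sin δ + cos φ cos δ sin H₀ = 1.8695×0.83676×0.18907 + 0.54756×0.98196×0.95573 = 0.295767 + 0.513879 = 0.809646.
Q̄ = (S₀/π) × [bracket] = (288/π) × 0.809646 = 74.223 W/m².
— Configuration B (φ=+56.8°):
Solar declination: sin δ = sin ε · sin λ_s = sin 15.00° × sin 303.7° = -0.21533, so δ = -12.435°.
cos H₀ = −tan(+56.8°) tan(-12.435°) = 0.3370, H₀ = 1.2271 rad.
Bracket: H₀ sin φ sin δ + cos φ cos δ sin H₀ = 1.2271×0.83676×-0.21533 + 0.54756×0.97654×0.94152 = -0.221098 + 0.503444 = 0.282346.
Q̄ = (S₀/π) × [bracket] = (288/π) × 0.282346 = 25.884 W/m².
Ratio Q̄_A / Q̄_B = 74.223 / 25.884 = 2.868.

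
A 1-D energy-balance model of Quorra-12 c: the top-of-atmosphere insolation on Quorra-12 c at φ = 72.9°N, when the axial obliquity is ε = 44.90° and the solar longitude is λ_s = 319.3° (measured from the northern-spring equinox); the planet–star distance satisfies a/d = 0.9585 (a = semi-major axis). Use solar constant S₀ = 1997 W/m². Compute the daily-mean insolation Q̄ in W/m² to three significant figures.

Solar declination: sin δ = sin ε · sin λ_s = sin 44.90° × sin 319.3° = -0.46030, so δ = -27.406°.
cos H₀ = −tan(+72.9°) tan(-27.406°) = 1.6854 ≥ 1 ⇒ polar night, H₀ = 0 and Q̄ = 0.
Inverse-square distance factor (a/d)² = 0.9585² = 0.918722.

Q̄ ≈ 0.00 W/m²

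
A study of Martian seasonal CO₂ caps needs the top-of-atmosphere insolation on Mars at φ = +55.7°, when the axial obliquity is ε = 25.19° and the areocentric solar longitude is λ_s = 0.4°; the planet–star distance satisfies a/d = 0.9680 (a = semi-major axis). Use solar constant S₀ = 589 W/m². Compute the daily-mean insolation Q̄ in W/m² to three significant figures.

sin δ = sin 25.19° × sin 0.4° = 0.00297, so δ = +0.170°.
cos H₀ = −tan(+55.7°) tan(+0.170°) = -0.0044, H₀ = 1.5752 rad.
Bracket: H₀ sin φ sin δ + cos φ cos δ sin H₀ = 1.5752×0.82610×0.00297 + 0.56353×1.00000×0.99999 = 0.003865 + 0.563524 = 0.567389.
Inverse-square distance factor (a/d)² = 0.9680² = 0.937024.
Q̄ = (S₀/π) × 0.937024 × [bracket] = (589/π) × 0.937024 × 0.567389 = 99.68 W/m².

Q̄ ≈ 99.7 W/m²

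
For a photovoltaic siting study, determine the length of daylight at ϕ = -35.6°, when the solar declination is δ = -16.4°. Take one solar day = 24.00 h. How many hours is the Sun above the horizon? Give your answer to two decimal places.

13.62 h

cos h₀ = −tan ϕ · tan δ = −tan(-35.6°) × tan(-16.400°) = -0.2107, so h₀ = 1.7831 rad = 102.16°.
Daylight = 2h₀/(2π) × 24.00 h = (1.7831/π) × 24.00 = 13.62 h.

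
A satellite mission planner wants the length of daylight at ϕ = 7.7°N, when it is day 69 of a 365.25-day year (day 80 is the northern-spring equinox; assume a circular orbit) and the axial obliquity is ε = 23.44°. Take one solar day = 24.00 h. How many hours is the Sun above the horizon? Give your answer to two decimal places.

Solar longitude: L_s = 360° × (69 − 80)/365.25 = -10.842°, i.e. -10.842° + 360° = 349.158°.
sin δ = sin 23.44° × sin 349.158° = -0.07482, so δ = -4.291°.
cos h₀ = −tan ϕ · tan δ = −tan(+7.7°) × tan(-4.291°) = 0.0101, so h₀ = 1.5607 rad = 89.42°.
Daylight = 2h₀/(2π) × 24.00 h = (1.5607/π) × 24.00 = 11.92 h.

11.92 h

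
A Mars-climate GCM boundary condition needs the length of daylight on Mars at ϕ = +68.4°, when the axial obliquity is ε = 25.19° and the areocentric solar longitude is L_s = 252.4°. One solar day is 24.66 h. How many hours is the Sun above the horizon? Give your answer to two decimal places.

0.00 h

sin δ = sin 25.19° × sin 252.4° = -0.40570, so δ = -23.935°.
cos h₀ = −tan ϕ · tan δ = 1.1211 ≥ 1, so the Sun never rises (polar night) and h₀ = 0.
Daylight = 2h₀/(2π) × 24.66 h = (0.0000/π) × 24.66 = 0.00 h.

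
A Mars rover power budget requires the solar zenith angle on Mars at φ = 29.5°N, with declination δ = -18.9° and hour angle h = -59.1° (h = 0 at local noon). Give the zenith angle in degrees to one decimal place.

θ_z = 74.7°

cos θ_z = sin φ sin δ + cos φ cos δ cos h = -0.159505 + 0.422866 = 0.263361.
θ_z = arccos(0.263361) = 74.7°.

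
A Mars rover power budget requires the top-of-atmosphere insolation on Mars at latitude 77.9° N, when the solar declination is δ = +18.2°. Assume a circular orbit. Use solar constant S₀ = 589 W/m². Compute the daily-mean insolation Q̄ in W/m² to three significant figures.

Q̄ ≈ 180 W/m²

cos H₀ = −tan(+77.9°) tan(+18.200°) = -1.5336 ≤ −1 ⇒ polar day, H₀ = π.
Bracket: H₀ sin φ sin δ + cos φ cos δ sin H₀ = 3.1416×0.97778×0.31233 + 0.20962×0.94997×0.00000 = 0.959413 + 0.000000 = 0.959413.
Q̄ = (S₀/π) × [bracket] = (589/π) × 0.959413 = 179.9 W/m².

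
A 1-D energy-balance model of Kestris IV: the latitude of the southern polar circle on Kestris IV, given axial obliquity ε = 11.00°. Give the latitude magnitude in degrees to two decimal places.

79.00°

The polar circle is the lowest latitude that experiences at least one full rotation of continuous darkness at the northern-summer solstice; it lies at |φ| = 90° − ε = 90° − 11.00° = 79.00°.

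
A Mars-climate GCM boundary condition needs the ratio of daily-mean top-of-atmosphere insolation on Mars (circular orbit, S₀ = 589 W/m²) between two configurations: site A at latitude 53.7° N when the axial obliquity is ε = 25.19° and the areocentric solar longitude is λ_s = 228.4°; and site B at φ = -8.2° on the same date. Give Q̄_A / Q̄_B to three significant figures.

Q̄_A / Q̄_B ≈ 0.216

— Configuration A (φ=+53.7°):
sin δ = sin 25.19° × sin 228.4° = -0.31828, so δ = -18.559°.
cos H₀ = −tan(+53.7°) tan(-18.559°) = 0.4571, H₀ = 1.0961 rad.
Bracket: H₀ sin φ sin δ + cos φ cos δ sin H₀ = 1.0961×0.80593×-0.31828 + 0.59201×0.94800×0.88944 = -0.281162 + 0.499176 = 0.218014.
Q̄ = (S₀/π) × [bracket] = (589/π) × 0.218014 = 40.874 W/m².
— Configuration B (φ=-8.2°):
cos H₀ = −tan(-8.2°) tan(-18.559°) = -0.0484, H₀ = 1.6192 rad.
Bracket: H₀ sin φ sin δ + cos φ cos δ sin H₀ = 1.6192×-0.14263×-0.31828 + 0.98978×0.94800×0.99883 = 0.073506 + 0.937214 = 1.010720.
Q̄ = (S₀/π) × [bracket] = (589/π) × 1.010720 = 189.49 W/m².
Ratio Q̄_A / Q̄_B = 40.874 / 189.49 = 0.2157.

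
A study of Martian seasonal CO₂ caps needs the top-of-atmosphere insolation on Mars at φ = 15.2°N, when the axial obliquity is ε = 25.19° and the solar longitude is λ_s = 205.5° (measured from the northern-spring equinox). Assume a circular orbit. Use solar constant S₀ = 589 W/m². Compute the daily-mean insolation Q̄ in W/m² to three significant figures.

Q̄ ≈ 164 W/m²

Solar declination: sin δ = sin ε · sin λ_s = sin 25.19° × sin 205.5° = -0.18323, so δ = -10.558°.
cos H₀ = −tan(+15.2°) tan(-10.558°) = 0.0506, H₀ = 1.5201 rad.
Bracket: H₀ sin φ sin δ + cos φ cos δ sin H₀ = 1.5201×0.26219×-0.18323 + 0.96502×0.98307×0.99872 = -0.073027 + 0.947468 = 0.874441.
Q̄ = (S₀/π) × [bracket] = (589/π) × 0.874441 = 163.9 W/m².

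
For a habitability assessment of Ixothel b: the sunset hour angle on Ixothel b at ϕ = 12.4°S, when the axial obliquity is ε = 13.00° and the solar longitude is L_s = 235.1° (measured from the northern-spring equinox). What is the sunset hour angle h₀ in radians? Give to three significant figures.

Solar declination: sin δ = sin ε · sin L_s = sin 13.00° × sin 235.1° = -0.18449, so δ = -10.632°.
cos h₀ = −tan ϕ · tan δ = −tan(-12.4°) × tan(-10.632°) = -0.0413, so h₀ = 1.6121 rad = 92.37°.

h₀ = 1.61 rad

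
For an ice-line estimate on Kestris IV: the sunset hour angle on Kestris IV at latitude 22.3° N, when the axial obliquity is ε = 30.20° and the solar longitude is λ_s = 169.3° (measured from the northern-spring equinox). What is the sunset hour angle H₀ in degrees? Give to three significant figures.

Solar declination: sin δ = sin ε · sin λ_s = sin 30.20° × sin 169.3° = 0.09339, so δ = +5.359°.
cos H₀ = −tan φ · tan δ = −tan(+22.3°) × tan(+5.359°) = -0.0385, so H₀ = 1.6093 rad = 92.20°.

H₀ = 92.2°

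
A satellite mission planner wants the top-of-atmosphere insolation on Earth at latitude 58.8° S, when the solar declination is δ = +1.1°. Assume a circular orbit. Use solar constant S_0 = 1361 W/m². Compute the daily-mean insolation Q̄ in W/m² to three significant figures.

Q̄ ≈ 213 W/m²

cos h₀ = −tan(-58.8°) tan(+1.100°) = 0.0317, h₀ = 1.5391 rad.
Bracket: h₀ sin ϕ sin δ + cos ϕ cos δ sin h₀ = 1.5391×-0.85536×0.01920 + 0.51803×0.99982×0.99950 = -0.025277 + 0.517678 = 0.492401.
Q̄ = (S_0/π) × [bracket] = (1361/π) × 0.492401 = 213.3 W/m².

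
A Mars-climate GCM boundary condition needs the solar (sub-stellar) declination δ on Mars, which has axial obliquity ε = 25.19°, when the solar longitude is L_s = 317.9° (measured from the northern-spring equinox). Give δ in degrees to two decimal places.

sin δ = sin ε · sin L_s = sin 25.19° × sin 317.9° = -0.285348.
δ = arcsin(-0.285348) = -16.58°.

δ = -16.58°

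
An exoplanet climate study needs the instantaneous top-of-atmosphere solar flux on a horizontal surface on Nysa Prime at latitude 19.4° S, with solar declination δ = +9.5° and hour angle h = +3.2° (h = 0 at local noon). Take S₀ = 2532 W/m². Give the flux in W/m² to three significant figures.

2.21e+03 W/m²

cos θ_z = sin φ sin δ + cos φ cos δ cos h = -0.054822 + 0.928836 = 0.874014.
Flux = S₀ · cos θ_z = 2532 × 0.874014 = 2213 W/m².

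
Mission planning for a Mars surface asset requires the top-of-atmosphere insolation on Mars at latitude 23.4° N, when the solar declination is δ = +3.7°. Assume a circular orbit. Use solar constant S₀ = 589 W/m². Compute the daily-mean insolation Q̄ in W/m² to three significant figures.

cos H₀ = −tan(+23.4°) tan(+3.700°) = -0.0280, H₀ = 1.5988 rad.
Bracket: H₀ sin φ sin δ + cos φ cos δ sin H₀ = 1.5988×0.39715×0.06453 + 0.91775×0.99792×0.99961 = 0.040974 + 0.915484 = 0.956458.
Q̄ = (S₀/π) × [bracket] = (589/π) × 0.956458 = 179.3 W/m².

Q̄ ≈ 179 W/m²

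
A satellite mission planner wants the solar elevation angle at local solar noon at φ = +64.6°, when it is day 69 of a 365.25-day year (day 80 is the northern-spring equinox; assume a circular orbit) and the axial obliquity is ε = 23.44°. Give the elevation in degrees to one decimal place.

21.1°

Solar longitude: λ_s = 360° × (69 − 80)/365.25 = -10.842°, i.e. -10.842° + 360° = 349.158°.
sin δ = sin 23.44° × sin 349.158° = -0.07482, so δ = -4.291°.
At local noon the hour angle is zero, so the zenith angle equals |φ − δ| = |+64.6° − (-4.291°)| = 68.891°.
Elevation = 90° − 68.891° = 21.1°.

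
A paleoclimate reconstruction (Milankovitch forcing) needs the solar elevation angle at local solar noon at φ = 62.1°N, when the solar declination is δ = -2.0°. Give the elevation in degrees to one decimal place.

25.9°

At local noon the hour angle is zero, so the zenith angle equals |φ − δ| = |+62.1° − (-2.000°)| = 64.100°.
Elevation = 90° − 64.100° = 25.9°.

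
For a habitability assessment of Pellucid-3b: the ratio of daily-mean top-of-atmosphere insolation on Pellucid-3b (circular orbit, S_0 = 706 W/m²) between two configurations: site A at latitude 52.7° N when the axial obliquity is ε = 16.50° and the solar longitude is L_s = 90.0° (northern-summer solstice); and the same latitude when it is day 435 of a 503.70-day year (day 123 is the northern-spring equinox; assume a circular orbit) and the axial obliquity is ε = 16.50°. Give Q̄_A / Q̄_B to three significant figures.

— Configuration A (ϕ=+52.7°):
Solar declination: sin δ = sin ε · sin L_s = sin 16.50° × sin 90.0° = 0.28402, so δ = +16.500°.
cos h₀ = −tan(+52.7°) tan(+16.500°) = -0.3888, h₀ = 1.9702 rad.
Bracket: h₀ sin ϕ sin δ + cos ϕ cos δ sin h₀ = 1.9702×0.79547×0.28402 + 0.60599×0.95882×0.92131 = 0.445126 + 0.535314 = 0.980440.
Q̄ = (S_0/π) × [bracket] = (706/π) × 0.980440 = 220.33 W/m².
— Configuration B (ϕ=+52.7°):
Solar longitude: L_s = 360° × (435 − 123)/503.70 = 222.990°.
sin δ = sin 16.50° × sin 222.990° = -0.19366, so δ = -11.167°.
cos h₀ = −tan(+52.7°) tan(-11.167°) = 0.2591, h₀ = 1.3087 rad.
Bracket: h₀ sin ϕ sin δ + cos ϕ cos δ sin h₀ = 1.3087×0.79547×-0.19366 + 0.60599×0.98107×0.96584 = -0.201606 + 0.574210 = 0.372604.
Q̄ = (S_0/π) × [bracket] = (706/π) × 0.372604 = 83.734 W/m².
Ratio Q̄_A / Q̄_B = 220.33 / 83.734 = 2.631.

Q̄_A / Q̄_B ≈ 2.63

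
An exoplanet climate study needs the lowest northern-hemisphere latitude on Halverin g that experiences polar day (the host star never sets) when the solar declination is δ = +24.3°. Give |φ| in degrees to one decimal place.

|φ| = 65.7°

Polar day requires cos H₀ = −tan φ tan δ ≤ −1, i.e. tan φ tan δ ≥ 1.
The boundary is |tan φ| · |tan δ| = 1, so |φ| = 90° − |δ| = 90° − 24.3° = 65.7° in the northern hemisphere.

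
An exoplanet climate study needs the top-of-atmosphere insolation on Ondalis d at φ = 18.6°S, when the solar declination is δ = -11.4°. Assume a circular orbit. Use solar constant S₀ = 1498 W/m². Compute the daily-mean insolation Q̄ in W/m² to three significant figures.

Q̄ ≈ 491 W/m²

cos H₀ = −tan(-18.6°) tan(-11.400°) = -0.0679, H₀ = 1.6387 rad.
Bracket: H₀ sin φ sin δ + cos φ cos δ sin H₀ = 1.6387×-0.31896×-0.19766 + 0.94777×0.98027×0.99770 = 0.103313 + 0.926934 = 1.030247.
Q̄ = (S₀/π) × [bracket] = (1498/π) × 1.030247 = 491.3 W/m².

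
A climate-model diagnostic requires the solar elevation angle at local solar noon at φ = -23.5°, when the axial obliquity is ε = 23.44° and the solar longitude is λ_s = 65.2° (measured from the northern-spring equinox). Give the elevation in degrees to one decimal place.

Solar declination: sin δ = sin ε · sin λ_s = sin 23.44° × sin 65.2° = 0.36110, so δ = +21.168°.
At local noon the hour angle is zero, so the zenith angle equals |φ − δ| = |-23.5° − (+21.168°)| = 44.668°.
Elevation = 90° − 44.668° = 45.3°.

45.3°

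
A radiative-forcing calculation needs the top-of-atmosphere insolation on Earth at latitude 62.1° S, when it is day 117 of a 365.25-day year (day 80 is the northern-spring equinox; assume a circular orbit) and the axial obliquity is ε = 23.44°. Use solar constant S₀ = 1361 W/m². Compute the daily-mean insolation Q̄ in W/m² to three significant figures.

Q̄ ≈ 76.0 W/m²

Solar longitude: λ_s = 360° × (117 − 80)/365.25 = 36.468°.
sin δ = sin 23.44° × sin 36.468° = 0.23644, so δ = +13.676°.
cos H₀ = −tan(-62.1°) tan(+13.676°) = 0.4596, H₀ = 1.0933 rad.
Bracket: H₀ sin φ sin δ + cos φ cos δ sin H₀ = 1.0933×-0.88377×0.23644 + 0.46793×0.97165×0.88814 = -0.228454 + 0.403805 = 0.175351.
Q̄ = (S₀/π) × [bracket] = (1361/π) × 0.175351 = 75.97 W/m².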